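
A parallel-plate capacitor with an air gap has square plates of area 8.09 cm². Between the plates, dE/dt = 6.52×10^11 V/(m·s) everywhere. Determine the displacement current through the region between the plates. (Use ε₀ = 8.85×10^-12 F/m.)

The displacement current is ε₀ times dΦ_E/dt = ε₀ A dE/dt = (8.85×10^-12)(8.09×10^-4)(6.52×10^11) = 4.67×10^-3 A.

4.67×10^-3 A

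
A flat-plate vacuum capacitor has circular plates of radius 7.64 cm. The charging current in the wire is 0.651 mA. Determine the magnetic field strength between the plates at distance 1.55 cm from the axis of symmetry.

3.46×10^-10 T

By continuity the displacement current in the gap matches the conduction current: I_d = 6.51×10^-4 A.
An Ampèrian loop of radius r encloses a fraction (r/R)² of I_d. Then B·2πr = μ₀ I_d (r/R)², giving B = μ₀ I_d r/(2πR²) = 3.46×10^-10 T.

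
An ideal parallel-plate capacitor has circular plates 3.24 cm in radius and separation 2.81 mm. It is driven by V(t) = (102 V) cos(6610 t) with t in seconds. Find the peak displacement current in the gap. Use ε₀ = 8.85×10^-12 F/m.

(dE/dt)_max = V₀ω/d = 2.399×10^8 V/(m·s); ω = 6610 rad/s.
I_d,max = ε₀ A (dE/dt)_max = (8.85×10^-12)(3.298×10^-3)(2.399×10^8) = 7.00×10^-6 A.

7.00×10^-6 A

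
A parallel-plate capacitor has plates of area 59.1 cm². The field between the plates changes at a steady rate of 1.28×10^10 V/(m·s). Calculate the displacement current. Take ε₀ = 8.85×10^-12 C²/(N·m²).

I_d = ε₀ A (dE/dt) = (8.85×10^-12)(5.91×10^-3 m²)(1.28×10^10) = 6.69×10^-4 A.

6.69×10^-4 A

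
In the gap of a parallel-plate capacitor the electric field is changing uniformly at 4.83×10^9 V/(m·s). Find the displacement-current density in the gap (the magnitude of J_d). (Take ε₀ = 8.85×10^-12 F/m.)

The displacement-current density is ε₀ ∂E/∂t = (8.85×10^-12)(4.83×10^9) = 0.0427 A/m².

0.0427 A/m²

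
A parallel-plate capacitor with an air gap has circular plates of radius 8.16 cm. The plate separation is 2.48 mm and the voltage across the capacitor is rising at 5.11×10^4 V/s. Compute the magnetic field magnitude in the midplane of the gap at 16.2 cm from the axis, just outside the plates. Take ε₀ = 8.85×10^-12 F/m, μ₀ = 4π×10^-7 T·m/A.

4.71×10^-12 T

I_d = C dV/dt with C = ε₀πR²/d = 7.465×10^-11 F, so I_d = (7.465×10^-11)(5.11×10^4) = 3.815×10^-6 A.
For r ≥ R the full I_d is enclosed: B = μ₀ I_d/(2πr) = (4π×10^-7)(3.815×10^-6)/(2π·0.162) = 4.71×10^-12 T.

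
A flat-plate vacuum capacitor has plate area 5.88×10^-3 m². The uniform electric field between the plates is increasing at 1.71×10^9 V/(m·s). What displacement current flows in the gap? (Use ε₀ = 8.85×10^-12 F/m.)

8.90×10^-5 A

The displacement current is ε₀ times dΦ_E/dt = ε₀ A dE/dt = (8.85×10^-12)(5.88×10^-3)(1.71×10^9) = 8.90×10^-5 A.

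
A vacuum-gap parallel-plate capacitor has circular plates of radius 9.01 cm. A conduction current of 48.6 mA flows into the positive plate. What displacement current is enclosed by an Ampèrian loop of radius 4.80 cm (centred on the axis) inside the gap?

No conduction current crosses the gap, so I_d there equals the 0.0486 A in the leads.
Through an area πr² the displacement current is I_d·(πr²/πR²) = I_d (r/R)² = 0.0138 A.

0.0138 A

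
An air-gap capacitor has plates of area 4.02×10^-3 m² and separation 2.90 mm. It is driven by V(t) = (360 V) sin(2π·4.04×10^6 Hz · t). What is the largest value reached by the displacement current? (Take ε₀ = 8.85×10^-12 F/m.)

0.112 A

The displacement current equals the conduction current C dV/dt, which peaks at C V₀ ω.
With C = ε₀A/d = (8.85×10^-12)(4.02×10^-3)/(2.90×10^-3) = 1.227×10^-11 F and ω = 2πf = 2.538×10^7 rad/s, I_d,max = (1.227×10^-11)(360)(2.538×10^7) = 0.112 A.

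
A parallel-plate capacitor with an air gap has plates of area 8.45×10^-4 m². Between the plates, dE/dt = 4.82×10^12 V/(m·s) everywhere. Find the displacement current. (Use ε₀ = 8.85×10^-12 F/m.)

0.0360 A

The displacement current is ε₀ times dΦ_E/dt = ε₀ A dE/dt = (8.85×10^-12)(8.45×10^-4)(4.82×10^12) = 0.0360 A.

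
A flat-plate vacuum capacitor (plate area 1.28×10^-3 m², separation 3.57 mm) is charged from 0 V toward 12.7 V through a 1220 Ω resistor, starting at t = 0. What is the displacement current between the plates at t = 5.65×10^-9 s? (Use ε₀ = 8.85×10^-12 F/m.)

C = ε₀A/d = (8.85×10^-12)(1.28×10^-3)/(3.57×10^-3) = 3.173×10^-12 F and τ = RC = 3.871×10^-9 s. I_d in the gap equals the RC charging current.
I_d(t) = (V₀/R) e^(−t/τ) = 0.01041 · e^(−1.460) = 2.42×10^-3 A.

2.42×10^-3 A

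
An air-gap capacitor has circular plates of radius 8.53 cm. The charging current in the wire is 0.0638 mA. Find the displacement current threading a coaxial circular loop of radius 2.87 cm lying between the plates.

7.22×10^-6 A

Between the plates the displacement current equals the wire current: I_d = 0.0638 mA = 6.38×10^-5 A.
The field is uniform, so I_d,enc = I_d (r/R)² = (6.38×10^-5)(2.87/8.53)² = 7.22×10^-6 A.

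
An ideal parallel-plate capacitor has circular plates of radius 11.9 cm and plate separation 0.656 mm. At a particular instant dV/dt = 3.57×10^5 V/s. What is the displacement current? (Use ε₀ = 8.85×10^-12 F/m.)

C = ε₀A/d = (8.85×10^-12)(0.04449)/(6.56×10^-4) = 6.002×10^-10 F.
I_d = C dV/dt = (6.002×10^-10)(3.57×10^5) = 2.14×10^-4 A.

2.14×10^-4 A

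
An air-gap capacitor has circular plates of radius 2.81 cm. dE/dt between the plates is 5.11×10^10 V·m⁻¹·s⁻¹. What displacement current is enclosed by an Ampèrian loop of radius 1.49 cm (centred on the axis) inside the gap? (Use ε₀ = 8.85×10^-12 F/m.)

3.15×10^-4 A

Through the whole plate area (πR² = 2.481×10^-3 m²), I_d = ε₀ πR² dE/dt = 1.122×10^-3 A.
The field is uniform, so I_d,enc = I_d (r/R)² = (1.122×10^-3)(1.49/2.81)² = 3.15×10^-4 A.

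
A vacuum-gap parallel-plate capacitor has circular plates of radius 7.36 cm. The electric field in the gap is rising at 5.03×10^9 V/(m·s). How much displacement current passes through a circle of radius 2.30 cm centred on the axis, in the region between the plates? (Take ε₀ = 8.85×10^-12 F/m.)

Total displacement current: I_d = ε₀(πR²)(dE/dt) = (8.85×10^-12)(0.01702)(5.03×10^9) = 7.577×10^-4 A.
Since J_d is uniform, the enclosed fraction is (r/R)² = 0.09766, giving I_d,enc = 7.40×10^-5 A.

7.40×10^-5 A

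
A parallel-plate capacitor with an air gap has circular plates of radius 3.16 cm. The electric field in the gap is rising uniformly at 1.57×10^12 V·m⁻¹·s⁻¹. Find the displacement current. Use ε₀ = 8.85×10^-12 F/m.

0.0436 A

With a uniform field, Φ_E = EA, so I_d = ε₀ A dE/dt = 0.0436 A.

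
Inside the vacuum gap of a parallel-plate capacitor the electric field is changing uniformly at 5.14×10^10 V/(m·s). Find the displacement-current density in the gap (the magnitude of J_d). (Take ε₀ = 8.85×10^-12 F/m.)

0.455 A/m²

The displacement-current density is ε₀ ∂E/∂t = (8.85×10^-12)(5.14×10^10) = 0.455 A/m².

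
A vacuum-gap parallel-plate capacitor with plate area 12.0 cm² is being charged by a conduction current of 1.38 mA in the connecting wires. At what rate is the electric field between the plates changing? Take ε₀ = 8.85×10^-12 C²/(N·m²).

1.30×10^11 V/(m·s)

The displacement current between the plates equals the conduction current, I_d = 1.38 mA.
Inverting I_d = ε₀ A dE/dt gives dE/dt = 1.38×10^-3 / (8.85×10^-12 · 1.20×10^-3) = 1.30×10^11 V/(m·s).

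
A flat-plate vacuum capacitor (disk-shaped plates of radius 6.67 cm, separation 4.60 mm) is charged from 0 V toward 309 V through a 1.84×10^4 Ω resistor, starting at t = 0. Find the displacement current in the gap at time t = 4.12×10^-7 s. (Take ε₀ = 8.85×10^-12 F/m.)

C = ε₀A/d = (8.85×10^-12)(0.01398)/(4.60×10^-3) = 2.690×10^-11 F, so τ = RC = 4.950×10^-7 s.
The conduction current is I(t) = (V₀/R) e^(−t/τ), and the displacement current between the plates equals it.
t/τ = 0.8323; I_d = (309/1.84×10^4) · e^(−0.8323) = (0.01679)(0.4350) = 7.30×10^-3 A.

7.30×10^-3 A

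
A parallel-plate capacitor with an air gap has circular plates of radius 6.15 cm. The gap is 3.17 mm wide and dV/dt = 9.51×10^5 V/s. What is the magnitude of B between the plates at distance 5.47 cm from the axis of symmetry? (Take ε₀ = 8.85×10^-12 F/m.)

I_d = C dV/dt with C = ε₀πR²/d = 3.317×10^-11 F, so I_d = (3.317×10^-11)(9.51×10^5) = 3.154×10^-5 A.
An Ampèrian loop of radius r encloses a fraction (r/R)² of I_d. Then B·2πr = μ₀ I_d (r/R)², giving B = μ₀ I_d r/(2πR²) = 9.12×10^-11 T.

9.12×10^-11 T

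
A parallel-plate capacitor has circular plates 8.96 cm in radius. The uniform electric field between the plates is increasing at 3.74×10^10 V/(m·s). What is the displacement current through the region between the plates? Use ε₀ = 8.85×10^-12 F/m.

The displacement current is ε₀ times dΦ_E/dt = ε₀ A dE/dt = (8.85×10^-12)(0.02522)(3.74×10^10) = 8.35×10^-3 A.

8.35×10^-3 A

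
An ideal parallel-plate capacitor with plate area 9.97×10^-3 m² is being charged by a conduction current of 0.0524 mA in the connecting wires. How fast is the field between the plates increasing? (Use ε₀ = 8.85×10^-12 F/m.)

By continuity, I_d in the gap equals the 0.0524 mA flowing in the wire.
Inverting I_d = ε₀ A dE/dt gives dE/dt = 5.24×10^-5 / (8.85×10^-12 · 9.97×10^-3) = 5.94×10^8 V/(m·s).

5.94×10^8 V/(m·s)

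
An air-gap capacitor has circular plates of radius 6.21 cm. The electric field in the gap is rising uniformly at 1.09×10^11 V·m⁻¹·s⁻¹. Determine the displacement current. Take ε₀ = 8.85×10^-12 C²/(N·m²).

0.0117 A

The displacement current is ε₀ times dΦ_E/dt = ε₀ A dE/dt = (8.85×10^-12)(0.01212)(1.09×10^11) = 0.0117 A.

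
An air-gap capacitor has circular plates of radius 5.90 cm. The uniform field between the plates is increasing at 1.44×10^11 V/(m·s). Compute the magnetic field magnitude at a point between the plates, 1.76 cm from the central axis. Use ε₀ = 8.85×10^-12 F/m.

I_d = ε₀ dΦ_E/dt = ε₀ πR² (dE/dt) = (8.85×10^-12)(0.01094)(1.44×10^11) = 0.01394 A through the full plate area.
An Ampèrian loop of radius r encloses a fraction (r/R)² of I_d. Then B·2πr = μ₀ I_d (r/R)², giving B = μ₀ I_d r/(2πR²) = 1.41×10^-8 T.

1.41×10^-8 T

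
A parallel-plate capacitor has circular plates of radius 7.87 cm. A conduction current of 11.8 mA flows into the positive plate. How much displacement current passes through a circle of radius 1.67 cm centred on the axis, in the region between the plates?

Between the plates the displacement current equals the wire current: I_d = 11.8 mA = 0.0118 A.
Since J_d is uniform, the enclosed fraction is (r/R)² = 0.04503, giving I_d,enc = 5.31×10^-4 A.

5.31×10^-4 A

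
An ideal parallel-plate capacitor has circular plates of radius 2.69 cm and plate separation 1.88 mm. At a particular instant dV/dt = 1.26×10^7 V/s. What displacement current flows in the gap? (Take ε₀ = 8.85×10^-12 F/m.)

1.35×10^-4 A

The field between the plates is E = V/d, so dE/dt = (1.26×10^7)/(1.88×10^-3 m) = 6.702×10^9 V/(m·s).
I_d = ε₀ A (dE/dt) = (8.85×10^-12)(2.273×10^-3)(6.702×10^9) = 1.35×10^-4 A.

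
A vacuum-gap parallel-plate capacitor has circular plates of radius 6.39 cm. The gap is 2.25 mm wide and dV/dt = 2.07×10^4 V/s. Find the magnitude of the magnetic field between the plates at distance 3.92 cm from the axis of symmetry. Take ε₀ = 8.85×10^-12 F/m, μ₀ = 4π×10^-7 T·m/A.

2.01×10^-12 T

With E = V/d, dE/dt = 9.200×10^6 V/(m·s) and πR² = 0.01283 m², giving I_d = ε₀ πR² dE/dt = 1.045×10^-6 A.
An Ampèrian loop of radius r encloses a fraction (r/R)² of I_d. Then B·2πr = μ₀ I_d (r/R)², giving B = μ₀ I_d r/(2πR²) = 2.01×10^-12 T.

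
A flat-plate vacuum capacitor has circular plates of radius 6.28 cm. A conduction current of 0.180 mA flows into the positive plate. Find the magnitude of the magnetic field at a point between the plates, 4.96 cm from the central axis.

4.53×10^-10 T

No conduction current crosses the gap, so I_d there equals the 1.80×10^-4 A in the leads.
An Ampèrian loop of radius r encloses a fraction (r/R)² of I_d. Then B·2πr = μ₀ I_d (r/R)², giving B = μ₀ I_d r/(2πR²) = 4.53×10^-10 T.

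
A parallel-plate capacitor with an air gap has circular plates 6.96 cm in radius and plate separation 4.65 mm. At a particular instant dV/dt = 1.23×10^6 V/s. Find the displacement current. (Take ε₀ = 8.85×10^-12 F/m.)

C = ε₀A/d = (8.85×10^-12)(0.01522)/(4.65×10^-3) = 2.897×10^-11 F.
I_d = C dV/dt = (2.897×10^-11)(1.23×10^6) = 3.56×10^-5 A.

3.56×10^-5 A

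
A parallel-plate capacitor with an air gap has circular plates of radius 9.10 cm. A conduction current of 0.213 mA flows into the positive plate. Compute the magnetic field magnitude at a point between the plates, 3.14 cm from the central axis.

1.62×10^-10 T

Between the plates the displacement current equals the wire current: I_d = 0.213 mA = 2.13×10^-4 A.
An Ampèrian loop of radius r encloses a fraction (r/R)² of I_d. Then B·2πr = μ₀ I_d (r/R)², giving B = μ₀ I_d r/(2πR²) = 1.62×10^-10 T.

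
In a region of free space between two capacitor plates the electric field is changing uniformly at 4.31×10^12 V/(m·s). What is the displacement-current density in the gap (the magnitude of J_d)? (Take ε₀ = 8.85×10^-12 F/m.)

J_d = ε₀ ∂E/∂t, so J_d = 38.1 A/m².

38.1 A/m²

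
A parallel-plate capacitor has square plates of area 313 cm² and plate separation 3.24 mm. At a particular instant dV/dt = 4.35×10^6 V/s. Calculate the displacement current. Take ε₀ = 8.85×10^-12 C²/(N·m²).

3.72×10^-4 A

The displacement current equals the charging current C dV/dt. With C = ε₀A/d = (8.85×10^-12)(0.0313)/(3.24×10^-3) = 8.550×10^-11 F, I_d = (8.550×10^-11)(4.35×10^6) = 3.72×10^-4 A.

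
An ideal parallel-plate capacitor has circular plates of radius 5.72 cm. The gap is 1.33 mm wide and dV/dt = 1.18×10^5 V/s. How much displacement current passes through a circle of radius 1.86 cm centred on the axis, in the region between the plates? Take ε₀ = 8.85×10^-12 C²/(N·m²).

8.53×10^-7 A

With E = V/d, dE/dt = 8.872×10^7 V/(m·s) and πR² = 0.01028 m², giving I_d = ε₀ πR² dE/dt = 8.072×10^-6 A.
Since J_d is uniform, the enclosed fraction is (r/R)² = 0.1057, giving I_d,enc = 8.53×10^-7 A.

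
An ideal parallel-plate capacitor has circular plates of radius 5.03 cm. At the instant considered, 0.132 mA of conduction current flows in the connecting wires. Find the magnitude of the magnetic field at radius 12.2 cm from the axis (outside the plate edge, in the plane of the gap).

2.16×10^-10 T

Between the plates the displacement current equals the wire current: I_d = 0.132 mA = 1.32×10^-4 A.
With r > R the enclosed displacement current is the full I_d; B = μ₀ I_d / (2πr) = 2.16×10^-10 T.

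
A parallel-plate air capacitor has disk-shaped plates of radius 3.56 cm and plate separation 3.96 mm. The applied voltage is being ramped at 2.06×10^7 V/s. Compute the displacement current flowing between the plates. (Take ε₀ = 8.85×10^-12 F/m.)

C = ε₀A/d = (8.85×10^-12)(3.982×10^-3)/(3.96×10^-3) = 8.899×10^-12 F.
I_d = C dV/dt = (8.899×10^-12)(2.06×10^7) = 1.83×10^-4 A.

1.83×10^-4 A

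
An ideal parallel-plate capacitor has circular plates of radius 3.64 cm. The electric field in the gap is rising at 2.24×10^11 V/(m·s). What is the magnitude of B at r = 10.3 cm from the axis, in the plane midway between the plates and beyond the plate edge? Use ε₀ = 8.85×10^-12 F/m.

1.60×10^-8 T

I_d = ε₀ dΦ_E/dt = ε₀ πR² (dE/dt) = (8.85×10^-12)(4.162×10^-3)(2.24×10^11) = 8.251×10^-3 A through the full plate area.
For r ≥ R the full I_d is enclosed: B = μ₀ I_d/(2πr) = (4π×10^-7)(8.251×10^-3)/(2π·0.103) = 1.60×10^-8 T.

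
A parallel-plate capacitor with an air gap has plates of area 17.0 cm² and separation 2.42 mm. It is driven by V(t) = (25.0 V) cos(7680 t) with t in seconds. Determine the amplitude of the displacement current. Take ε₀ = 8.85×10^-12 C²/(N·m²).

The displacement current equals the conduction current C dV/dt, which peaks at C V₀ ω.
With C = ε₀A/d = (8.85×10^-12)(1.70×10^-3)/(2.42×10^-3) = 6.217×10^-12 F and ω = 7680 rad/s, I_d,max = (6.217×10^-12)(25.0)(7680) = 1.19×10^-6 A.

1.19×10^-6 A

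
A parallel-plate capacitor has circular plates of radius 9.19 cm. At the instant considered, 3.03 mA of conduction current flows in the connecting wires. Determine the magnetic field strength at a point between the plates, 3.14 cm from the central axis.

By continuity the displacement current in the gap matches the conduction current: I_d = 3.03×10^-3 A.
For r < R the Ampère–Maxwell law gives B(2πr) = μ₀ I_d (r²/R²), so B = μ₀ I_d r/(2πR²) = (4π×10^-7)(3.03×10^-3)(0.0314)/(2π·0.0919²) = 2.25×10^-9 T.

2.25×10^-9 T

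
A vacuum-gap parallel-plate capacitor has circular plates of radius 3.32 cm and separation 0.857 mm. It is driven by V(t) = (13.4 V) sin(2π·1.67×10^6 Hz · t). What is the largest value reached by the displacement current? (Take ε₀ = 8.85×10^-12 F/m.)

5.03×10^-3 A

(dE/dt)_max = V₀ω/d = 1.640×10^11 V/(m·s); ω = 2πf = 1.049×10^7 rad/s.
I_d,max = ε₀ A (dE/dt)_max = (8.85×10^-12)(3.463×10^-3)(1.640×10^11) = 5.03×10^-3 A.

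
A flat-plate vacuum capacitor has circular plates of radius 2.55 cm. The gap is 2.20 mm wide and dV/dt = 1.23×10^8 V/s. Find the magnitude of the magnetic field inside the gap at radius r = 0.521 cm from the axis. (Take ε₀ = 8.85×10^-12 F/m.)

1.62×10^-9 T

I_d = C dV/dt with C = ε₀πR²/d = 8.218×10^-12 F, so I_d = (8.218×10^-12)(1.23×10^8) = 1.011×10^-3 A.
For r < R the Ampère–Maxwell law gives B(2πr) = μ₀ I_d (r²/R²), so B = μ₀ I_d r/(2πR²) = (4π×10^-7)(1.011×10^-3)(5.21×10^-3)/(2π·0.0255²) = 1.62×10^-9 T.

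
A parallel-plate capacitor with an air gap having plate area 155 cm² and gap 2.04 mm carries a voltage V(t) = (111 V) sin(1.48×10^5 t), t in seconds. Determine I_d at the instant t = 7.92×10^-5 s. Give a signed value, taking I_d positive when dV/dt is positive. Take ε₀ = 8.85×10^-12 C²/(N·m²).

C = ε₀A/d = (8.85×10^-12)(0.0155)/(2.04×10^-3) = 6.724×10^-11 F. dV/dt = V₀ω·cos(ωt); at ωt = 11.7216 rad this factor is 0.6639.
I_d = C dV/dt = (6.724×10^-11)(111)(1.48×10^5)(0.6639) = 7.33×10^-4 A.

7.33×10^-4 A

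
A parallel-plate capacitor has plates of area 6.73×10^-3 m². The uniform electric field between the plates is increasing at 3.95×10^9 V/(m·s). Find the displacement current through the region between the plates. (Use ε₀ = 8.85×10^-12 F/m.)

The displacement current is ε₀ times dΦ_E/dt = ε₀ A dE/dt = (8.85×10^-12)(6.73×10^-3)(3.95×10^9) = 2.35×10^-4 A.

2.35×10^-4 A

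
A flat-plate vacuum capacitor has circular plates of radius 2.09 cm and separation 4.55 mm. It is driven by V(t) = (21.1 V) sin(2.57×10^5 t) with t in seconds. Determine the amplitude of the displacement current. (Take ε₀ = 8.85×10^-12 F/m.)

1.45×10^-5 A

(dE/dt)_max = V₀ω/d = 1.192×10^9 V/(m·s); ω = 2.57×10^5 rad/s.
I_d,max = ε₀ A (dE/dt)_max = (8.85×10^-12)(1.372×10^-3)(1.192×10^9) = 1.45×10^-5 A.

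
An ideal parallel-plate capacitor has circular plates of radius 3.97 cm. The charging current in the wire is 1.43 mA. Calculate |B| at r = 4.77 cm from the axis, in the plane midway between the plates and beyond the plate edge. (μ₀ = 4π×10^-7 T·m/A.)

By continuity the displacement current in the gap matches the conduction current: I_d = 1.43×10^-3 A.
With r > R the enclosed displacement current is the full I_d; B = μ₀ I_d / (2πr) = 6.00×10^-9 T.

6.00×10^-9 T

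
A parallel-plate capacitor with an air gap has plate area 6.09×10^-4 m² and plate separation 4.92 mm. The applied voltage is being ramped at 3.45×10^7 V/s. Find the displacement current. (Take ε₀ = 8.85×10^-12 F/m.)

The displacement current equals the charging current C dV/dt. With C = ε₀A/d = (8.85×10^-12)(6.09×10^-4)/(4.92×10^-3) = 1.095×10^-12 F, I_d = (1.095×10^-12)(3.45×10^7) = 3.78×10^-5 A.

3.78×10^-5 A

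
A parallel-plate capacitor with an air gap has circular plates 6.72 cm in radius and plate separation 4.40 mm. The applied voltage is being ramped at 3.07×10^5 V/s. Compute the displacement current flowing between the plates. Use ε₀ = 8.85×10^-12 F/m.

8.76×10^-6 A

C = ε₀A/d = (8.85×10^-12)(0.01419)/(4.40×10^-3) = 2.854×10^-11 F.
I_d = C dV/dt = (2.854×10^-11)(3.07×10^5) = 8.76×10^-6 A.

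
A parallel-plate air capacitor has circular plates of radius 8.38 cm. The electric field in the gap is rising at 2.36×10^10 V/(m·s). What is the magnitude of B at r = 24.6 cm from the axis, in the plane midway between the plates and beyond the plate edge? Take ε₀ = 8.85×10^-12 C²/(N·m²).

3.75×10^-9 T

Through the whole plate area (πR² = 0.02206 m²), I_d = ε₀ πR² dE/dt = 4.607×10^-3 A.
For r ≥ R the full I_d is enclosed: B = μ₀ I_d/(2πr) = (4π×10^-7)(4.607×10^-3)/(2π·0.246) = 3.75×10^-9 T.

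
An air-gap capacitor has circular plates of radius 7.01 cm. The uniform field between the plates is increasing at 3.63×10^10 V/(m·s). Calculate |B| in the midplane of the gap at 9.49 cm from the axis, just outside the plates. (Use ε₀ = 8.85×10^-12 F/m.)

1.05×10^-8 T

Through the whole plate area (πR² = 0.01544 m²), I_d = ε₀ πR² dE/dt = 4.960×10^-3 A.
Outside the plates the loop encloses all of I_d, so B·2πr = μ₀ I_d and B = 1.05×10^-8 T.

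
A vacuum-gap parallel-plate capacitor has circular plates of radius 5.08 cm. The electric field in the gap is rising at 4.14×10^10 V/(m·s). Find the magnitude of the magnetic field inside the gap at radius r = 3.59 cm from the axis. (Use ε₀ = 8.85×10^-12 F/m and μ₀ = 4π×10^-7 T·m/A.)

8.26×10^-9 T

I_d = ε₀ dΦ_E/dt = ε₀ πR² (dE/dt) = (8.85×10^-12)(8.107×10^-3)(4.14×10^10) = 2.970×10^-3 A through the full plate area.
For r < R the Ampère–Maxwell law gives B(2πr) = μ₀ I_d (r²/R²), so B = μ₀ I_d r/(2πR²) = (4π×10^-7)(2.970×10^-3)(0.0359)/(2π·0.0508²) = 8.26×10^-9 T.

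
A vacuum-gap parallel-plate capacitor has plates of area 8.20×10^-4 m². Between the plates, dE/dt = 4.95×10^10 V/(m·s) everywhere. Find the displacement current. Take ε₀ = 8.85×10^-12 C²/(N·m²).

3.59×10^-4 A

The displacement current is ε₀ times dΦ_E/dt = ε₀ A dE/dt = (8.85×10^-12)(8.20×10^-4)(4.95×10^10) = 3.59×10^-4 A.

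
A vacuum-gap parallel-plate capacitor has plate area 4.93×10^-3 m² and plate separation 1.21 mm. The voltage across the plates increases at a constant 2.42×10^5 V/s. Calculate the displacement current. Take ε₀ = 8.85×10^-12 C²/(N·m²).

The displacement current equals the charging current C dV/dt. With C = ε₀A/d = (8.85×10^-12)(4.93×10^-3)/(1.21×10^-3) = 3.606×10^-11 F, I_d = (3.606×10^-11)(2.42×10^5) = 8.73×10^-6 A.

8.73×10^-6 A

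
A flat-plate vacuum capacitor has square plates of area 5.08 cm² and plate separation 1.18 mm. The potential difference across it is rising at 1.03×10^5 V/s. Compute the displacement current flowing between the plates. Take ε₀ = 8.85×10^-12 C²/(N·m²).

3.92×10^-7 A

C = ε₀A/d = (8.85×10^-12)(5.08×10^-4)/(1.18×10^-3) = 3.810×10^-12 F.
I_d = C dV/dt = (3.810×10^-12)(1.03×10^5) = 3.92×10^-7 A.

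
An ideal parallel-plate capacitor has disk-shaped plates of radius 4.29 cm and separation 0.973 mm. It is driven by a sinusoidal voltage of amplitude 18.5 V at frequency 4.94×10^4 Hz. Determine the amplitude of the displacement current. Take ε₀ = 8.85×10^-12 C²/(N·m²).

C = ε₀A/d = (8.85×10^-12)(5.782×10^-3)/(9.73×10^-4) = 5.259×10^-11 F; ω = 2πf = 3.104×10^5 rad/s.
I_d = C dV/dt, so |I_d|_max = C V₀ ω = (5.259×10^-11)(18.5)(3.104×10^5) = 3.02×10^-4 A.

3.02×10^-4 A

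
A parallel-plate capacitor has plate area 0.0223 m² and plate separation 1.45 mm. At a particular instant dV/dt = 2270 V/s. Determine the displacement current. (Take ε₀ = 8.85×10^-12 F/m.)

3.09×10^-7 A

E = V/d so dE/dt = (dV/dt)/d = 1.566×10^6 V/(m·s), and I_d = ε₀ A dE/dt = (8.85×10^-12)(0.0223)(1.566×10^6) = 3.09×10^-7 A.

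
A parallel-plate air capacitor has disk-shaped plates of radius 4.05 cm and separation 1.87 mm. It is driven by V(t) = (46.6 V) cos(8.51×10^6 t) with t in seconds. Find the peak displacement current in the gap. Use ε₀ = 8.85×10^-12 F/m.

9.67×10^-3 A

The displacement current equals the conduction current C dV/dt, which peaks at C V₀ ω.
With C = ε₀A/d = (8.85×10^-12)(5.153×10^-3)/(1.87×10^-3) = 2.439×10^-11 F and ω = 8.51×10^6 rad/s, I_d,max = (2.439×10^-11)(46.6)(8.51×10^6) = 9.67×10^-3 A.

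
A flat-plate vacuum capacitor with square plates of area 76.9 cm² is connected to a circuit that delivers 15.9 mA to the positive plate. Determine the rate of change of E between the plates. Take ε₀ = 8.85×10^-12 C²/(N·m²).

2.34×10^11 V/(m·s)

Charge continuity gives I_d = I = 0.0159 A between the plates.
Since I_d = ε₀ A dE/dt, dE/dt = I_d/(ε₀A) = (0.0159)/((8.85×10^-12)(7.69×10^-3)) = 2.34×10^11 V/(m·s).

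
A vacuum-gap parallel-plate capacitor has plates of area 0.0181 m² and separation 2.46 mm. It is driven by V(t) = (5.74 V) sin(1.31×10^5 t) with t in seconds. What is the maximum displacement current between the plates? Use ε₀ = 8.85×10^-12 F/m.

4.90×10^-5 A

(dE/dt)_max = V₀ω/d = 3.057×10^8 V/(m·s); ω = 1.31×10^5 rad/s.
I_d,max = ε₀ A (dE/dt)_max = (8.85×10^-12)(0.0181)(3.057×10^8) = 4.90×10^-5 A.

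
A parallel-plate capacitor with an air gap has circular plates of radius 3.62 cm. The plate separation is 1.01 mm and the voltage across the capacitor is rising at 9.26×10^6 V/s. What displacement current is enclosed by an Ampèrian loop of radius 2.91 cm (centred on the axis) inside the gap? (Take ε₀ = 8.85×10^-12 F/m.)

2.16×10^-4 A

With E = V/d, dE/dt = 9.168×10^9 V/(m·s) and πR² = 4.117×10^-3 m², giving I_d = ε₀ πR² dE/dt = 3.340×10^-4 A.
The field is uniform, so I_d,enc = I_d (r/R)² = (3.340×10^-4)(2.91/3.62)² = 2.16×10^-4 A.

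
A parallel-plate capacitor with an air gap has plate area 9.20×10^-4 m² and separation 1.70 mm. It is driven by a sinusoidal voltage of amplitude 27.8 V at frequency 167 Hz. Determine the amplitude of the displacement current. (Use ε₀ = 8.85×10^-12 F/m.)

C = ε₀A/d = (8.85×10^-12)(9.20×10^-4)/(1.70×10^-3) = 4.789×10^-12 F; ω = 2πf = 1049 rad/s.
I_d = C dV/dt, so |I_d|_max = C V₀ ω = (4.789×10^-12)(27.8)(1049) = 1.40×10^-7 A.

1.40×10^-7 A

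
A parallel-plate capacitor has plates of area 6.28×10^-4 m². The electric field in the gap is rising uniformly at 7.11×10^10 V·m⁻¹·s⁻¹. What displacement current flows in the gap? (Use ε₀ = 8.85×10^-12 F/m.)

I_d = ε₀ A (dE/dt) = (8.85×10^-12)(6.28×10^-4 m²)(7.11×10^10) = 3.95×10^-4 A.

3.95×10^-4 A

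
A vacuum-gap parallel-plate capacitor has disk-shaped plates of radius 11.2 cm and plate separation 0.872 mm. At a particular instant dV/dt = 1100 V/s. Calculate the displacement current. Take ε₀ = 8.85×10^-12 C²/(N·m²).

4.40×10^-7 A

The displacement current equals the charging current C dV/dt. With C = ε₀A/d = (8.85×10^-12)(0.03941)/(8.72×10^-4) = 4.000×10^-10 F, I_d = (4.000×10^-10)(1100) = 4.40×10^-7 A.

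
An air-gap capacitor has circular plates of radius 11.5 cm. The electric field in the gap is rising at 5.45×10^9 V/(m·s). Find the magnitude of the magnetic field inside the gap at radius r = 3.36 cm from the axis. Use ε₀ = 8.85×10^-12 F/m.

1.02×10^-9 T

Through the whole plate area (πR² = 0.04155 m²), I_d = ε₀ πR² dE/dt = 2.004×10^-3 A.
An Ampèrian loop of radius r encloses a fraction (r/R)² of I_d. Then B·2πr = μ₀ I_d (r/R)², giving B = μ₀ I_d r/(2πR²) = 1.02×10^-9 T.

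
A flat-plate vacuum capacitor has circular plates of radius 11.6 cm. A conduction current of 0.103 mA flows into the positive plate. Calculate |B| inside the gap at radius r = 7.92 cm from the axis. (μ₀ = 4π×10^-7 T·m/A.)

No conduction current crosses the gap, so I_d there equals the 1.03×10^-4 A in the leads.
∮B·dl = μ₀ I_d,enc with I_d,enc = I_d r²/R² = 4.801×10^-5 A; so B = μ₀ I_d,enc/(2πr) = 1.21×10^-10 T.

1.21×10^-10 T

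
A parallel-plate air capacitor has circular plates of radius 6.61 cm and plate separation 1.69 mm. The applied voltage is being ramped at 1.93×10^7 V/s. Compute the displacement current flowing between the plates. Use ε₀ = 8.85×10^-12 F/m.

1.39×10^-3 A

The displacement current equals the charging current C dV/dt. With C = ε₀A/d = (8.85×10^-12)(0.01373)/(1.69×10^-3) = 7.190×10^-11 F, I_d = (7.190×10^-11)(1.93×10^7) = 1.39×10^-3 A.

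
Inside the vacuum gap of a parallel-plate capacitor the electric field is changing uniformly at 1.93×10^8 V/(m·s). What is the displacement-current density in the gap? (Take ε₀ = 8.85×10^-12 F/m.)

J_d = ε₀ dE/dt = (8.85×10^-12)(1.93×10^8) = 1.71×10^-3 A/m².

1.71×10^-3 A/m²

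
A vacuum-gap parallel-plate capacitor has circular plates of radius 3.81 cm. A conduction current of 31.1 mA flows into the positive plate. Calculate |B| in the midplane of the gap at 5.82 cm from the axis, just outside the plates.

Between the plates the displacement current equals the wire current: I_d = 31.1 mA = 0.0311 A.
With r > R the enclosed displacement current is the full I_d; B = μ₀ I_d / (2πr) = 1.07×10^-7 T.

1.07×10^-7 T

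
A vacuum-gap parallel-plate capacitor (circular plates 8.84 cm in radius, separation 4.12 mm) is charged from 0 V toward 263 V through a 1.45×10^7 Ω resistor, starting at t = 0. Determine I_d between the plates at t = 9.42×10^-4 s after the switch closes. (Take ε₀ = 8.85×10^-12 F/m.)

C = ε₀A/d = (8.85×10^-12)(0.02455)/(4.12×10^-3) = 5.273×10^-11 F, so τ = RC = 7.646×10^-4 s.
The conduction current is I(t) = (V₀/R) e^(−t/τ), and the displacement current between the plates equals it.
t/τ = 1.232; I_d = (263/1.45×10^7) · e^(−1.232) = (1.814×10^-5)(0.2917) = 5.29×10^-6 A.

5.29×10^-6 A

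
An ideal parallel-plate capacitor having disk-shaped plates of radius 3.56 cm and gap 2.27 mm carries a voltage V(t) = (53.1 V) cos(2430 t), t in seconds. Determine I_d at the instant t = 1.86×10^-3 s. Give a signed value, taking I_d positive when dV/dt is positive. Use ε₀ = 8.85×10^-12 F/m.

C = ε₀A/d = (8.85×10^-12)(3.982×10^-3)/(2.27×10^-3) = 1.552×10^-11 F. dV/dt = V₀ω·−sin(ωt); at ωt = 4.5198 rad this factor is 0.9815.
I_d = C dV/dt = (1.552×10^-11)(53.1)(2430)(0.9815) = 1.97×10^-6 A.

1.97×10^-6 A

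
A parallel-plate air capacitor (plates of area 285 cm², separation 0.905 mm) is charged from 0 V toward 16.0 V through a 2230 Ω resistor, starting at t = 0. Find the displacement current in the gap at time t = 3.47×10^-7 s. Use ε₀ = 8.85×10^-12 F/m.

4.11×10^-3 A

C = ε₀A/d = (8.85×10^-12)(0.0285)/(9.05×10^-4) = 2.787×10^-10 F, so τ = RC = 6.215×10^-7 s.
The conduction current is I(t) = (V₀/R) e^(−t/τ), and the displacement current between the plates equals it.
t/τ = 0.5583; I_d = (16.0/2230) · e^(−0.5583) = (7.175×10^-3)(0.5722) = 4.11×10^-3 A.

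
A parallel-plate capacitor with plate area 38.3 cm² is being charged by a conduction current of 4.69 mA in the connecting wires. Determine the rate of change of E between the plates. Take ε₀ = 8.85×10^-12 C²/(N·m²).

1.38×10^11 V/(m·s)

The displacement current between the plates equals the conduction current, I_d = 4.69 mA.
Since I_d = ε₀ A dE/dt, dE/dt = I_d/(ε₀A) = (4.69×10^-3)/((8.85×10^-12)(3.83×10^-3)) = 1.38×10^11 V/(m·s).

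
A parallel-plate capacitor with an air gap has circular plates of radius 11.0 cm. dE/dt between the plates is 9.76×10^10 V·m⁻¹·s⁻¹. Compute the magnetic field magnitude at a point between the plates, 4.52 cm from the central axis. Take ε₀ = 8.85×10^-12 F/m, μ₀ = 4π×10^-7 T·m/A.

Total displacement current: I_d = ε₀(πR²)(dE/dt) = (8.85×10^-12)(0.03801)(9.76×10^10) = 0.03283 A.
∮B·dl = μ₀ I_d,enc with I_d,enc = I_d r²/R² = 5.543×10^-3 A; so B = μ₀ I_d,enc/(2πr) = 2.45×10^-8 T.

2.45×10^-8 T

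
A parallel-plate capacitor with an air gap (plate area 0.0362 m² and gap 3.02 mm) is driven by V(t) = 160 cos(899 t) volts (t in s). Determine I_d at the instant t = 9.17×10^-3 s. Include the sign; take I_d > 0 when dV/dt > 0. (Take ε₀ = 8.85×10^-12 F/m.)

-1.41×10^-5 A

C = ε₀A/d = (8.85×10^-12)(0.0362)/(3.02×10^-3) = 1.061×10^-10 F. dV/dt = V₀ω·−sin(ωt); at ωt = 8.24383 rad this factor is -0.9250.
I_d = C dV/dt = (1.061×10^-10)(160)(899)(-0.9250) = -1.41×10^-5 A.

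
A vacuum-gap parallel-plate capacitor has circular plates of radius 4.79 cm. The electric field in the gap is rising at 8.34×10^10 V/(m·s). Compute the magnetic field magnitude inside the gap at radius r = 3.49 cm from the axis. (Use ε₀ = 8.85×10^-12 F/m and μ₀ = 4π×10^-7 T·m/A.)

Through the whole plate area (πR² = 7.208×10^-3 m²), I_d = ε₀ πR² dE/dt = 5.320×10^-3 A.
An Ampèrian loop of radius r encloses a fraction (r/R)² of I_d. Then B·2πr = μ₀ I_d (r/R)², giving B = μ₀ I_d r/(2πR²) = 1.62×10^-8 T.

1.62×10^-8 T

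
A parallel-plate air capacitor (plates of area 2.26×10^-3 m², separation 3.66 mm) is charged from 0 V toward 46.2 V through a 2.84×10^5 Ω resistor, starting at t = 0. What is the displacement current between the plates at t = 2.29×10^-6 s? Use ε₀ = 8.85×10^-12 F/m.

3.72×10^-5 A

C = ε₀A/d = (8.85×10^-12)(2.26×10^-3)/(3.66×10^-3) = 5.465×10^-12 F, so τ = RC = 1.552×10^-6 s.
The conduction current is I(t) = (V₀/R) e^(−t/τ), and the displacement current between the plates equals it.
t/τ = 1.476; I_d = (46.2/2.84×10^5) · e^(−1.476) = (1.627×10^-4)(0.2286) = 3.72×10^-5 A.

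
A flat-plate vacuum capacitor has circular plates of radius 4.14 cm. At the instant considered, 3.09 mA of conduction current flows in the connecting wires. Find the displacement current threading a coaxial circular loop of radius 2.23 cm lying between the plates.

No conduction current crosses the gap, so I_d there equals the 3.09×10^-3 A in the leads.
Through an area πr² the displacement current is I_d·(πr²/πR²) = I_d (r/R)² = 8.97×10^-4 A.

8.97×10^-4 A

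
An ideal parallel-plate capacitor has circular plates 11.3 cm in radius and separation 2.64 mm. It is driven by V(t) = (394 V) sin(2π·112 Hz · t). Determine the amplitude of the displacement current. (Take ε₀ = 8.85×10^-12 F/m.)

C = ε₀A/d = (8.85×10^-12)(0.04011)/(2.64×10^-3) = 1.345×10^-10 F; ω = 2πf = 703.7 rad/s.
I_d = C dV/dt, so |I_d|_max = C V₀ ω = (1.345×10^-10)(394)(703.7) = 3.73×10^-5 A.

3.73×10^-5 A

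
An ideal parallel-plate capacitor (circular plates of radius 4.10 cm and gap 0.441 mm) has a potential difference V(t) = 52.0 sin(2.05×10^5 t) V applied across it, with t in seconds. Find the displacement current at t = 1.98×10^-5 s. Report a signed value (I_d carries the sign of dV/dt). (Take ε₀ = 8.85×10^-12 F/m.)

-6.87×10^-4 A

dV/dt = (52.0)(2.05×10^5)·cos(4.059) = -6.480×10^6 V/s.
I_d = C dV/dt with C = ε₀A/d = (8.85×10^-12)(5.281×10^-3)/(4.41×10^-4) = 1.060×10^-10 F, so I_d = (1.060×10^-10)(-6.480×10^6) = -6.87×10^-4 A.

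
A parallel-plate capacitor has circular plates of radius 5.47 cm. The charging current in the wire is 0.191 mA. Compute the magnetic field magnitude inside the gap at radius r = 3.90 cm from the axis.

4.98×10^-10 T

By continuity the displacement current in the gap matches the conduction current: I_d = 1.91×10^-4 A.
An Ampèrian loop of radius r encloses a fraction (r/R)² of I_d. Then B·2πr = μ₀ I_d (r/R)², giving B = μ₀ I_d r/(2πR²) = 4.98×10^-10 T.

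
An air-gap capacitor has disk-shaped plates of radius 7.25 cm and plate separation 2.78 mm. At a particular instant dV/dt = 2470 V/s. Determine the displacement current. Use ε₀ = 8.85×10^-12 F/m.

C = ε₀A/d = (8.85×10^-12)(0.01651)/(2.78×10^-3) = 5.256×10^-11 F.
I_d = C dV/dt = (5.256×10^-11)(2470) = 1.30×10^-7 A.

1.30×10^-7 A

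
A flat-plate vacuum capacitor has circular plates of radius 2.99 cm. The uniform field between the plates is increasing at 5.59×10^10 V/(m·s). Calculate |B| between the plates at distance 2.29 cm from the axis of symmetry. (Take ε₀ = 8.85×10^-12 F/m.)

7.12×10^-9 T

I_d = ε₀ dΦ_E/dt = ε₀ πR² (dE/dt) = (8.85×10^-12)(2.809×10^-3)(5.59×10^10) = 1.390×10^-3 A through the full plate area.
An Ampèrian loop of radius r encloses a fraction (r/R)² of I_d. Then B·2πr = μ₀ I_d (r/R)², giving B = μ₀ I_d r/(2πR²) = 7.12×10^-9 T.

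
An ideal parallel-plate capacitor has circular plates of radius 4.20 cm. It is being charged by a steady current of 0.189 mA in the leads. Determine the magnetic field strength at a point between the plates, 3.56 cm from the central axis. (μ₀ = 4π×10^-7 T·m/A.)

By continuity the displacement current in the gap matches the conduction current: I_d = 1.89×10^-4 A.
∮B·dl = μ₀ I_d,enc with I_d,enc = I_d r²/R² = 1.358×10^-4 A; so B = μ₀ I_d,enc/(2πr) = 7.63×10^-10 T.

7.63×10^-10 T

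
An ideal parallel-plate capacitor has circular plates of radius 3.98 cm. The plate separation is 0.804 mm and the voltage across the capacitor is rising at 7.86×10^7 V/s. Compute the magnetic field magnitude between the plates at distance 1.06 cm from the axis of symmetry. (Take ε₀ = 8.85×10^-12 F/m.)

dE/dt = (dV/dt)/d = 9.776×10^10 V/(m·s); I_d = ε₀(πR²)(dE/dt) = (8.85×10^-12)(4.976×10^-3)(9.776×10^10) = 4.305×10^-3 A.
∮B·dl = μ₀ I_d,enc with I_d,enc = I_d r²/R² = 3.054×10^-4 A; so B = μ₀ I_d,enc/(2πr) = 5.76×10^-9 T.

5.76×10^-9 T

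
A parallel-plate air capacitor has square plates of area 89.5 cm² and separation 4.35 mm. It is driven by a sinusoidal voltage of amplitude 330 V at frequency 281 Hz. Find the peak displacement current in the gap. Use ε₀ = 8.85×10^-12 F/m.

C = ε₀A/d = (8.85×10^-12)(8.95×10^-3)/(4.35×10^-3) = 1.821×10^-11 F; ω = 2πf = 1766 rad/s.
I_d = C dV/dt, so |I_d|_max = C V₀ ω = (1.821×10^-11)(330)(1766) = 1.06×10^-5 A.

1.06×10^-5 A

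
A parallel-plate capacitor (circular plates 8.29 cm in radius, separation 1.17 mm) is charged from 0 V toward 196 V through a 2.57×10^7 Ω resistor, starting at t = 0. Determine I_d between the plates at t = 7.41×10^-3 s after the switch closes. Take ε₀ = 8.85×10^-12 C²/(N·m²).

C = ε₀A/d = (8.85×10^-12)(0.02159)/(1.17×10^-3) = 1.633×10^-10 F, so τ = RC = 4.197×10^-3 s.
The conduction current is I(t) = (V₀/R) e^(−t/τ), and the displacement current between the plates equals it.
t/τ = 1.766; I_d = (196/2.57×10^7) · e^(−1.766) = (7.626×10^-6)(0.1710) = 1.30×10^-6 A.

1.30×10^-6 A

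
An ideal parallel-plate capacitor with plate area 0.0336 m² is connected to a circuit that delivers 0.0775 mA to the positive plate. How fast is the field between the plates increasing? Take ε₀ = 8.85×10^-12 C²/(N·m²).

The displacement current between the plates equals the conduction current, I_d = 0.0775 mA.
Then dE/dt = I_d/(ε₀A) = 2.61×10^8 V/(m·s).

2.61×10^8 V/(m·s)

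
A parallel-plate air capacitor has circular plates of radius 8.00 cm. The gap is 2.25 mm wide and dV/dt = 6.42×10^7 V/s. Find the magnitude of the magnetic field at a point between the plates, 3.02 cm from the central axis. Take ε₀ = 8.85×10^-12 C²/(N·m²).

4.79×10^-9 T

dE/dt = (dV/dt)/d = 2.853×10^10 V/(m·s); I_d = ε₀(πR²)(dE/dt) = (8.85×10^-12)(0.02011)(2.853×10^10) = 5.078×10^-3 A.
∮B·dl = μ₀ I_d,enc with I_d,enc = I_d r²/R² = 7.236×10^-4 A; so B = μ₀ I_d,enc/(2πr) = 4.79×10^-9 T.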